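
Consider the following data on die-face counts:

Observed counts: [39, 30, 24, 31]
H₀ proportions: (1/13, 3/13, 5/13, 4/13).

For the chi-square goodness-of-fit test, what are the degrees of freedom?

degrees of freedom = 3

df = k − 1 = 4 − 1 = 3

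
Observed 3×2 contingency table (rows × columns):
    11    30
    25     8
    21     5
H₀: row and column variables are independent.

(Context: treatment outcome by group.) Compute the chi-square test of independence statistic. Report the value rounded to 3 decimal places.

test statistic = 25.957

Row totals [41, 33, 26], col totals [57, 43], n=100
χ² = (11−23.37)²/23.37 + (30−17.63)²/17.63 + (25−18.81)²/18.81 + (8−14.19)²/14.19 + (21−14.82)²/14.82 + (5−11.18)²/11.18 = 25.9574
df = 2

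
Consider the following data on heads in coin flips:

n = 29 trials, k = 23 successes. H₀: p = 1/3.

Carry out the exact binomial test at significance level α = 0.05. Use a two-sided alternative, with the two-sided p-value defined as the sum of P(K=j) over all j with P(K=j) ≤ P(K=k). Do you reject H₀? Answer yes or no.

Exact binomial: n=29, k=23, p₀=1/3=0.3333
P(X=j) = C(n,j)·p₀^j·(1−p₀)^(n−j); p = Σ P(X=j) over j with P(X=j) ≤ P(X=23)
p-value (two-sided) = 0.00000
At α=0.05: p < α → reject H₀

reject H₀: yes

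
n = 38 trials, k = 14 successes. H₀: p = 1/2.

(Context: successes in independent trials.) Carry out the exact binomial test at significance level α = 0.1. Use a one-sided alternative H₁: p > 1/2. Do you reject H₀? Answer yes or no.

reject H₀: no

Exact binomial: n=38, k=14, p₀=1/2=0.5000
P(X≥14) from Σ C(n,i)·p₀^i·(1−p₀)^(n−i)
p-value (one-sided, H₁ greater) = 0.96352
At α=0.1: p ≥ α → fail to reject H₀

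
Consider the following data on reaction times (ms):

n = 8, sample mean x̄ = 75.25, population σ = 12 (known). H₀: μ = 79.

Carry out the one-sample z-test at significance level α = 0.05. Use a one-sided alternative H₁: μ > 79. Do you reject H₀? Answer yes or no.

SE = σ/√n = 12/√8 = 4.2426
z = (x̄−μ₀)/SE = (75.25−79)/4.2426 = -0.8839
p-value (one-sided, H₁ greater) = 0.81162
At α=0.05: p ≥ α → fail to reject H₀

reject H₀: no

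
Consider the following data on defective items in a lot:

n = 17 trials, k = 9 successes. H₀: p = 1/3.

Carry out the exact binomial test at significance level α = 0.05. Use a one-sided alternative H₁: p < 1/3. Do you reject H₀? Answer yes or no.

Exact binomial: n=17, k=9, p₀=1/3=0.3333
P(X≤9) from Σ C(n,i)·p₀^i·(1−p₀)^(n−i)
p-value (one-sided, H₁ less) = 0.97272
At α=0.05: p ≥ α → fail to reject H₀

reject H₀: no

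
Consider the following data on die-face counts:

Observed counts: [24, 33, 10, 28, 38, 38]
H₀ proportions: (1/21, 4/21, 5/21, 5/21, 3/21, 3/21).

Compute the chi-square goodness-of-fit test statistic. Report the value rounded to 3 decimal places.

test statistic = 73.106

n = 171; E_i = n·p_i = [8.14, 32.57, 40.71, 40.71, 24.43, 24.43]
χ² = (24−8.14)²/8.14 + (33−32.57)²/32.57 + (10−40.71)²/40.71 + (28−40.71)²/40.71 + (38−24.43)²/24.43 + (38−24.43)²/24.43 = 73.1056
df = 5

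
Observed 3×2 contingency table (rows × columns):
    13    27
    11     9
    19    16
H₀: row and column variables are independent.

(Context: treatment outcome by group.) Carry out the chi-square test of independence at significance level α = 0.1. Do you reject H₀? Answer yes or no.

Row totals [40, 20, 35], col totals [43, 52], n=95
χ² = (13−18.11)²/18.11 + (27−21.89)²/21.89 + (11−9.05)²/9.05 + (9−10.95)²/10.95 + (19−15.84)²/15.84 + (16−19.16)²/19.16 = 4.5453
df = 2
p-value (upper-tail) = 0.10304
At α=0.1: p ≥ α → fail to reject H₀

reject H₀: no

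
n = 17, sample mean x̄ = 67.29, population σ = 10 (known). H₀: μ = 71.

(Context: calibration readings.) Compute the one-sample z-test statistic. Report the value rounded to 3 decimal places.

test statistic = -1.530

SE = σ/√n = 10/√17 = 2.4254
z = (x̄−μ₀)/SE = (67.29−71)/2.4254 = -1.5297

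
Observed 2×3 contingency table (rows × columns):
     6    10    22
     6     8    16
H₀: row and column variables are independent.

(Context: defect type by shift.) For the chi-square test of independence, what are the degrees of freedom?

df = (r−1)(c−1) = (2−1)·(3−1) = 2

degrees of freedom = 2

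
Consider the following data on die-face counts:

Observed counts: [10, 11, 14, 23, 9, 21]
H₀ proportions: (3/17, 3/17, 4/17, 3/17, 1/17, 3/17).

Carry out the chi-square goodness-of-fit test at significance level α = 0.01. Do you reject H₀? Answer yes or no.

n = 88; E_i = n·p_i = [15.53, 15.53, 20.71, 15.53, 5.18, 15.53]
χ² = (10−15.53)²/15.53 + (11−15.53)²/15.53 + (14−20.71)²/20.71 + (23−15.53)²/15.53 + (9−5.18)²/5.18 + (21−15.53)²/15.53 = 13.8068
df = 5
p-value (upper-tail) = 0.01688
At α=0.01: p ≥ α → fail to reject H₀

reject H₀: no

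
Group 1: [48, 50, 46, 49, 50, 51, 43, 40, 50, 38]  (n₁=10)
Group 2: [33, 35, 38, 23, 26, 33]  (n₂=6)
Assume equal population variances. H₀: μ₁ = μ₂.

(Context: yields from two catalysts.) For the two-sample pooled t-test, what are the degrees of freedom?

df = n₁ + n₂ − 2 = 10 + 6 − 2 = 14

degrees of freedom = 14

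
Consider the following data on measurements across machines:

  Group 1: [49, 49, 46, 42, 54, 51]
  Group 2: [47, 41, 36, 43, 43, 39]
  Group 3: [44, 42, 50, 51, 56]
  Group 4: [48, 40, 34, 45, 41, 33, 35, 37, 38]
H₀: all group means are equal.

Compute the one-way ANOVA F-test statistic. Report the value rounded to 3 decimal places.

Group means [48.50, 41.50, 48.60, 39.00], grand mean 43.615
SSB = Σnᵢ(x̄ᵢ−x̄)² = 485.954; SSW = ΣΣ(x−x̄ᵢ)² = 488.200
MSB = 485.954/3 = 161.9846; MSW = 488.200/22 = 22.1909
F = MSB/MSW = 7.2996
df = (3, 22)

test statistic = 7.300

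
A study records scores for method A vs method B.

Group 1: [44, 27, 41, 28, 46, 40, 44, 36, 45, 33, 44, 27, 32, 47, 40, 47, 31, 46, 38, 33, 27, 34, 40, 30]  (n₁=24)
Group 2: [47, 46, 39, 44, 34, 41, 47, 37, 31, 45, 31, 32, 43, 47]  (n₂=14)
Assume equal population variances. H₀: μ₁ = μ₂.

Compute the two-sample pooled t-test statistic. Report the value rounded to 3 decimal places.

test statistic = -1.224

x̄₁=37.500, s₁=7.053, n₁=24
x̄₂=40.286, s₂=6.232, n₂=14
s_p² = [23·7.053² + 13·6.232²]/36 = 45.8016
SE = √(s_p²·(1/24+1/14)) = 2.2759
t = (37.500−40.286)/2.2759 = -1.2240
df = 36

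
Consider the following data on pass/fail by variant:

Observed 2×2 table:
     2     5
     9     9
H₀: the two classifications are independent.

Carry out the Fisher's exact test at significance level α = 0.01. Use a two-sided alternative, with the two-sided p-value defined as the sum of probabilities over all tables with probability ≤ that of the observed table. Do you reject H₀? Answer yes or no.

Margins: r₁=7, r₂=18, c₁=11, c₂=14, n=25
p_obs = C(7,2)·C(18,9)/C(25,11); sum pmf over tables with pmf ≤ p_obs
p-value (two-sided) = 0.40652
At α=0.01: p ≥ α → fail to reject H₀

reject H₀: no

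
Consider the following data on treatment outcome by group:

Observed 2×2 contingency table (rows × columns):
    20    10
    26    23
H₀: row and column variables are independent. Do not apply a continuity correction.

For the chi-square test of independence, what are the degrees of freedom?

degrees of freedom = 1

df = (r−1)(c−1) = (2−1)·(2−1) = 1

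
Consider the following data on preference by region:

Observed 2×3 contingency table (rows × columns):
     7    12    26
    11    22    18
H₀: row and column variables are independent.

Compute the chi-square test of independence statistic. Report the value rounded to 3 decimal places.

Row totals [45, 51], col totals [18, 34, 44], n=96
χ² = (7−8.44)²/8.44 + (12−15.94)²/15.94 + (26−20.62)²/20.62 + (11−9.56)²/9.56 + (22−18.06)²/18.06 + (18−23.38)²/23.38 = 4.9289
df = 2

test statistic = 4.929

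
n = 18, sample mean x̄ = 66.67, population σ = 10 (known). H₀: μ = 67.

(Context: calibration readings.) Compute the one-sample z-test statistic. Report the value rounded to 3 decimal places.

SE = σ/√n = 10/√18 = 2.3570
z = (x̄−μ₀)/SE = (66.67−67)/2.3570 = -0.1400

test statistic = -0.140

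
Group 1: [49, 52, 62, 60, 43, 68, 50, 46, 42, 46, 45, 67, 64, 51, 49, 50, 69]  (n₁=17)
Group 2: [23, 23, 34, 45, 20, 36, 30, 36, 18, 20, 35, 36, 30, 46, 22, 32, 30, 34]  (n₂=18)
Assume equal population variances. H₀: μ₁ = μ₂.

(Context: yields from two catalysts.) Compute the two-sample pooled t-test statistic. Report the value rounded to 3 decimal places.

x̄₁=53.706, s₁=9.211, n₁=17
x̄₂=30.556, s₂=8.226, n₂=18
s_p² = [16·9.211² + 17·8.226²]/33 = 75.9992
SE = √(s_p²·(1/17+1/18)) = 2.9483
t = (53.706−30.556)/2.9483 = 7.8520
df = 33

test statistic = 7.852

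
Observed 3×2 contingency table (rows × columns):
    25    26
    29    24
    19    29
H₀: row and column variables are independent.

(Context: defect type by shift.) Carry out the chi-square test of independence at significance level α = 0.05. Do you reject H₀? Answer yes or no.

Row totals [51, 53, 48], col totals [73, 79], n=152
χ² = (25−24.49)²/24.49 + (26−26.51)²/26.51 + (29−25.45)²/25.45 + (24−27.55)²/27.55 + (19−23.05)²/23.05 + (29−24.95)²/24.95 = 2.3414
df = 2
p-value (upper-tail) = 0.31014
At α=0.05: p ≥ α → fail to reject H₀

reject H₀: no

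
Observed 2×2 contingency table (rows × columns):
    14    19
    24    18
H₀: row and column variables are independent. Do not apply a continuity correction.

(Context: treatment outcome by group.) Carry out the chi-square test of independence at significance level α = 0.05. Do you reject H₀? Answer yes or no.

Row totals [33, 42], col totals [38, 37], n=75
χ² = (14−16.72)²/16.72 + (19−16.28)²/16.28 + (24−21.28)²/21.28 + (18−20.72)²/20.72 = 1.6017
df = 1
p-value (upper-tail) = 0.20567
At α=0.05: p ≥ α → fail to reject H₀

reject H₀: no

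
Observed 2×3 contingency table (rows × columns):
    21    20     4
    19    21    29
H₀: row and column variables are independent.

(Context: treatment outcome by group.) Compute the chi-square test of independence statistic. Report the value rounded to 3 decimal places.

Row totals [45, 69], col totals [40, 41, 33], n=114
χ² = (21−15.79)²/15.79 + (20−16.18)²/16.18 + (4−13.03)²/13.03 + (19−24.21)²/24.21 + (21−24.82)²/24.82 + (29−19.97)²/19.97 = 14.6609
df = 2

test statistic = 14.661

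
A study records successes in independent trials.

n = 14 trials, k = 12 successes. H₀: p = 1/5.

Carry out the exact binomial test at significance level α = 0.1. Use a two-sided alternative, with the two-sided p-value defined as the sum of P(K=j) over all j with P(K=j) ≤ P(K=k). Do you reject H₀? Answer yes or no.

Exact binomial: n=14, k=12, p₀=1/5=0.2000
P(X=j) = C(n,j)·p₀^j·(1−p₀)^(n−j); p = Σ P(X=j) over j with P(X=j) ≤ P(X=12)
p-value (two-sided) = 0.00000
At α=0.1: p < α → reject H₀

reject H₀: yes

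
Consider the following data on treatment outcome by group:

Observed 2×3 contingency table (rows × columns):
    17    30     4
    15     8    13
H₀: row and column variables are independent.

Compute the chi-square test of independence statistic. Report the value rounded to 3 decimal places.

Row totals [51, 36], col totals [32, 38, 17], n=87
χ² = (17−18.76)²/18.76 + (30−22.28)²/22.28 + (4−9.97)²/9.97 + (15−13.24)²/13.24 + (8−15.72)²/15.72 + (13−7.03)²/7.03 = 15.5011
df = 2

test statistic = 15.501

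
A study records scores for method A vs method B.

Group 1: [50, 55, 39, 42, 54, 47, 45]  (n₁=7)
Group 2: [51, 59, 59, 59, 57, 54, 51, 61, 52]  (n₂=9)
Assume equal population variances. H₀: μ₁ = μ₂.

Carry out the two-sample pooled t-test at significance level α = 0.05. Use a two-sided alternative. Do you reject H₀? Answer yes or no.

reject H₀: yes

x̄₁=47.429, s₁=5.968, n₁=7
x̄₂=55.889, s₂=3.919, n₂=9
s_p² = [6·5.968² + 8·3.919²]/14 = 24.0431
SE = √(s_p²·(1/7+1/9)) = 2.4711
t = (47.429−55.889)/2.4711 = -3.4237
df = 14
p-value (two-sided) = 0.00411
At α=0.05: p < α → reject H₀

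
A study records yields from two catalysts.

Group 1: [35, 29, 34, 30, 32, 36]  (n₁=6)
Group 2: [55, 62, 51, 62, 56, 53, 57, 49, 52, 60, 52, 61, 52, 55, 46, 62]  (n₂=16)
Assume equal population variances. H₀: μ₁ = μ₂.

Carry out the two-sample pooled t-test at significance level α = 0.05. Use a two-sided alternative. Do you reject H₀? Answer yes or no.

x̄₁=32.667, s₁=2.805, n₁=6
x̄₂=55.312, s₂=5.003, n₂=16
s_p² = [5·2.805² + 15·5.003²]/20 = 20.7385
SE = √(s_p²·(1/6+1/16)) = 2.1800
t = (32.667−55.312)/2.1800 = -10.3878
df = 20
p-value (two-sided) = 0.00000
At α=0.05: p < α → reject H₀

reject H₀: yes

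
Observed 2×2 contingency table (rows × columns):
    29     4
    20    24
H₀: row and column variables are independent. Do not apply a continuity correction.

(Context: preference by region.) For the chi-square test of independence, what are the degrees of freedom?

df = (r−1)(c−1) = (2−1)·(2−1) = 1

degrees of freedom = 1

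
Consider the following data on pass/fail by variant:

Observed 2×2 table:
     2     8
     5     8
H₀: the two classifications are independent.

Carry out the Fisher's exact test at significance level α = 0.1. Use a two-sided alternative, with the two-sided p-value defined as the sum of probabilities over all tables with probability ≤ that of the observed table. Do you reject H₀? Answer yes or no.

reject H₀: no

Margins: r₁=10, r₂=13, c₁=7, c₂=16, n=23
p_obs = C(10,2)·C(13,5)/C(23,7); sum pmf over tables with pmf ≤ p_obs
p-value (two-sided) = 0.40503
At α=0.1: p ≥ α → fail to reject H₀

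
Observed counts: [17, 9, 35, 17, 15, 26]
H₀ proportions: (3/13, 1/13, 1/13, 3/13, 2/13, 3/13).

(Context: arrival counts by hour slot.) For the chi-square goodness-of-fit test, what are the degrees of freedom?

degrees of freedom = 5

df = k − 1 = 6 − 1 = 5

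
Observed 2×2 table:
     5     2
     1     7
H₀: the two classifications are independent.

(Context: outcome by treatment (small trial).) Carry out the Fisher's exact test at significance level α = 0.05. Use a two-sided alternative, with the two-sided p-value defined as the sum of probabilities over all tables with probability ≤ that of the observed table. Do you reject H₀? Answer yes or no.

Margins: r₁=7, r₂=8, c₁=6, c₂=9, n=15
p_obs = C(7,5)·C(8,1)/C(15,6); sum pmf over tables with pmf ≤ p_obs
p-value (two-sided) = 0.04056
At α=0.05: p < α → reject H₀

reject H₀: yes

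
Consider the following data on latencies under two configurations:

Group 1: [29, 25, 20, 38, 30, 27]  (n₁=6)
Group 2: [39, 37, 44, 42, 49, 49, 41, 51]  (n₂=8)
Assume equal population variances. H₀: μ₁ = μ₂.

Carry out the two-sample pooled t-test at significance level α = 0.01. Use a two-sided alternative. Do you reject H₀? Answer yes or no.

reject H₀: yes

x̄₁=28.167, s₁=5.981, n₁=6
x̄₂=44.000, s₂=5.155, n₂=8
s_p² = [5·5.981² + 7·5.155²]/12 = 30.4028
SE = √(s_p²·(1/6+1/8)) = 2.9778
t = (28.167−44.000)/2.9778 = -5.3171
df = 12
p-value (two-sided) = 0.00018
At α=0.01: p < α → reject H₀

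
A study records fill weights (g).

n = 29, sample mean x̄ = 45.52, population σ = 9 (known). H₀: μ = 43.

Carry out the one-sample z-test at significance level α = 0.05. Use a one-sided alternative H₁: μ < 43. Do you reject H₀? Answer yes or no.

reject H₀: no

SE = σ/√n = 9/√29 = 1.6713
z = (x̄−μ₀)/SE = (45.52−43)/1.6713 = 1.5078
p-value (one-sided, H₁ less) = 0.93420
At α=0.05: p ≥ α → fail to reject H₀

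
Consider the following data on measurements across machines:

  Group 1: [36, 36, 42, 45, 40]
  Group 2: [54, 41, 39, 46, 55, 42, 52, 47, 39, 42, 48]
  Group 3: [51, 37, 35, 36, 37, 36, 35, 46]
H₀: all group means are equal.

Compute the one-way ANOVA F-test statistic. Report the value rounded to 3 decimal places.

test statistic = 4.104

Group means [39.80, 45.91, 39.12], grand mean 42.375
SSB = Σnᵢ(x̄ᵢ−x̄)² = 255.041; SSW = ΣΣ(x−x̄ᵢ)² = 652.584
MSB = 255.041/2 = 127.5205; MSW = 652.584/21 = 31.0754
F = MSB/MSW = 4.1036
df = (2, 21)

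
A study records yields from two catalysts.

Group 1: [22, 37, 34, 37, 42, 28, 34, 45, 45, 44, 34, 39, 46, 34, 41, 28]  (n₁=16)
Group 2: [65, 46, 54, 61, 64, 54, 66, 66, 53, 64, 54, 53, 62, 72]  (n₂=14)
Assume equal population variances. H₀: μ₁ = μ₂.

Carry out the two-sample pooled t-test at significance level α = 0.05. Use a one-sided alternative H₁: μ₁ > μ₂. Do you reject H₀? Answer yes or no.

x̄₁=36.875, s₁=6.956, n₁=16
x̄₂=59.571, s₂=7.219, n₂=14
s_p² = [15·6.956² + 13·7.219²]/28 = 50.1135
SE = √(s_p²·(1/16+1/14)) = 2.5907
t = (36.875−59.571)/2.5907 = -8.7608
df = 28
p-value (one-sided, H₁ greater) = 1.00000
At α=0.05: p ≥ α → fail to reject H₀

reject H₀: no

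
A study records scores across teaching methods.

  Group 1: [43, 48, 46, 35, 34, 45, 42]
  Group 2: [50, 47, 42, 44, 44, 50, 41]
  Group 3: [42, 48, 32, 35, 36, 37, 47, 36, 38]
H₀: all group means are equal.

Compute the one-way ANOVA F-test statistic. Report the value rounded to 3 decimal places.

test statistic = 3.277

Group means [41.86, 45.43, 39.00], grand mean 41.826
SSB = Σnᵢ(x̄ᵢ−x̄)² = 162.733; SSW = ΣΣ(x−x̄ᵢ)² = 496.571
MSB = 162.733/2 = 81.3665; MSW = 496.571/20 = 24.8286
F = MSB/MSW = 3.2771
df = (2, 20)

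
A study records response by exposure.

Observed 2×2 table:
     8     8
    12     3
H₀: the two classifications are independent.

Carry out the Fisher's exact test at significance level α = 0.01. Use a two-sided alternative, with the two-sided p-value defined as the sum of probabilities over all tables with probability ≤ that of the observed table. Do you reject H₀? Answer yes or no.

Margins: r₁=16, r₂=15, c₁=20, c₂=11, n=31
p_obs = C(16,8)·C(15,12)/C(31,20); sum pmf over tables with pmf ≤ p_obs
p-value (two-sided) = 0.13505
At α=0.01: p ≥ α → fail to reject H₀

reject H₀: no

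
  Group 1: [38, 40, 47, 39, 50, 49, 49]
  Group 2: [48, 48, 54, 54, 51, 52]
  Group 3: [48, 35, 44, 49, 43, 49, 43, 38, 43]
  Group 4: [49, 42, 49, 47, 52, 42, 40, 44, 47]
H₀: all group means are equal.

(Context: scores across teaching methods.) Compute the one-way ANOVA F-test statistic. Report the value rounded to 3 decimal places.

Group means [44.57, 51.17, 43.56, 45.78], grand mean 45.903
SSB = Σnᵢ(x̄ᵢ−x̄)² = 228.384; SSW = ΣΣ(x−x̄ᵢ)² = 518.325
MSB = 228.384/3 = 76.1281; MSW = 518.325/27 = 19.1972
F = MSB/MSW = 3.9656
df = (3, 27)

test statistic = 3.966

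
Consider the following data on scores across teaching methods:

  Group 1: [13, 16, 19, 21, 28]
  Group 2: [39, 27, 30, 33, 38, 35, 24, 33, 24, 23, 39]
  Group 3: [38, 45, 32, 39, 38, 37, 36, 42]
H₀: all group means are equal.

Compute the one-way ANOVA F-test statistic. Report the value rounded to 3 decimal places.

test statistic = 18.965

Group means [19.40, 31.36, 38.38], grand mean 31.208
SSB = Σnᵢ(x̄ᵢ−x̄)² = 1108.338; SSW = ΣΣ(x−x̄ᵢ)² = 613.620
MSB = 1108.338/2 = 554.1689; MSW = 613.620/21 = 29.2200
F = MSB/MSW = 18.9654
df = (2, 21)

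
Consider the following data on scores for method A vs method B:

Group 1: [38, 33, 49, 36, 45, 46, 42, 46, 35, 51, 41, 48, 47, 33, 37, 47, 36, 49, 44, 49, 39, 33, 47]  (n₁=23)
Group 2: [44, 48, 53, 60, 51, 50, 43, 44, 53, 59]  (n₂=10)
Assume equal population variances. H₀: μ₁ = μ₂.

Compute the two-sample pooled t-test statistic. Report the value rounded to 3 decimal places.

test statistic = -3.637

x̄₁=42.217, s₁=6.022, n₁=23
x̄₂=50.500, s₂=5.986, n₂=10
s_p² = [22·6.022² + 9·5.986²]/31 = 36.1424
SE = √(s_p²·(1/23+1/10)) = 2.2772
t = (42.217−50.500)/2.2772 = -3.6372
df = 31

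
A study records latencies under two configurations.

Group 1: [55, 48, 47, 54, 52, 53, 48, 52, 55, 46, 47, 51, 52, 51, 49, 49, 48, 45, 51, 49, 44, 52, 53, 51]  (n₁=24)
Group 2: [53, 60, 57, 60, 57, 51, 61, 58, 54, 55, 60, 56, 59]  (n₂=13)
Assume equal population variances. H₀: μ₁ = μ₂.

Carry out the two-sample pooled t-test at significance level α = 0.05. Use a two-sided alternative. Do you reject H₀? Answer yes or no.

x̄₁=50.083, s₁=3.049, n₁=24
x̄₂=57.000, s₂=3.082, n₂=13
s_p² = [23·3.049² + 12·3.082²]/35 = 9.3667
SE = √(s_p²·(1/24+1/13)) = 1.0539
t = (50.083−57.000)/1.0539 = -6.5627
df = 35
p-value (two-sided) = 0.00000
At α=0.05: p < α → reject H₀

reject H₀: yes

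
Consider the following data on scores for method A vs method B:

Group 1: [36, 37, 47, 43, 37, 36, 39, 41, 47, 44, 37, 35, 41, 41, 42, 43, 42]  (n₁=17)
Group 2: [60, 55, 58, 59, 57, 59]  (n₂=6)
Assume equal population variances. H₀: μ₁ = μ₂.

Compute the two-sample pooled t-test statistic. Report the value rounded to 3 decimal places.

x̄₁=40.471, s₁=3.744, n₁=17
x̄₂=58.000, s₂=1.789, n₂=6
s_p² = [16·3.744² + 5·1.789²]/21 = 11.4398
SE = √(s_p²·(1/17+1/6)) = 1.6061
t = (40.471−58.000)/1.6061 = -10.9143
df = 21

test statistic = -10.914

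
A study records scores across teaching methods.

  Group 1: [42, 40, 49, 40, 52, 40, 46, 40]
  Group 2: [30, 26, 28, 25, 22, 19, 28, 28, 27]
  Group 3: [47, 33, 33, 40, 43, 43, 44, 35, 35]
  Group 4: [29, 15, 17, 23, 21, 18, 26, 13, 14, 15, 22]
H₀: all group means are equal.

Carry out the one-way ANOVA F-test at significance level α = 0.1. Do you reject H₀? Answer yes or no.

reject H₀: yes

Group means [43.62, 25.89, 39.22, 19.36], grand mean 31.027
SSB = Σnᵢ(x̄ᵢ−x̄)² = 3608.108; SSW = ΣΣ(x−x̄ᵢ)² = 754.865
MSB = 3608.108/3 = 1202.7027; MSW = 754.865/33 = 22.8747
F = MSB/MSW = 52.5779
df = (3, 33)
p-value (upper-tail) = 0.00000
At α=0.1: p < α → reject H₀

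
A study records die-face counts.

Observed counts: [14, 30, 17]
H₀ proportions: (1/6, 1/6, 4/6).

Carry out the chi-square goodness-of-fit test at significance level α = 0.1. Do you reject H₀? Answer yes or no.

n = 61; E_i = n·p_i = [10.17, 10.17, 40.67]
χ² = (14−10.17)²/10.17 + (30−10.17)²/10.17 + (17−40.67)²/40.67 = 53.9098
df = 2
p-value (upper-tail) = 0.00000
At α=0.1: p < α → reject H₀

reject H₀: yes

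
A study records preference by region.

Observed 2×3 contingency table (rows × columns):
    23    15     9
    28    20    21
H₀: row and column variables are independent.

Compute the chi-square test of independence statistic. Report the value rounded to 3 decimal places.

Row totals [47, 69], col totals [51, 35, 30], n=116
χ² = (23−20.66)²/20.66 + (15−14.18)²/14.18 + (9−12.16)²/12.16 + (28−30.34)²/30.34 + (20−20.82)²/20.82 + (21−17.84)²/17.84 = 1.9004
df = 2

test statistic = 1.900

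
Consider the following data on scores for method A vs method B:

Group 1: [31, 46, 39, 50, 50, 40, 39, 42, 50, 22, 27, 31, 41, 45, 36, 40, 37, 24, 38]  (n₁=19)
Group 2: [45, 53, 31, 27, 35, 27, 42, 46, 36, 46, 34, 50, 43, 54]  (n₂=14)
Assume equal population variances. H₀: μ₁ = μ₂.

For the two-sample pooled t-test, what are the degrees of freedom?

df = n₁ + n₂ − 2 = 19 + 14 − 2 = 31

degrees of freedom = 31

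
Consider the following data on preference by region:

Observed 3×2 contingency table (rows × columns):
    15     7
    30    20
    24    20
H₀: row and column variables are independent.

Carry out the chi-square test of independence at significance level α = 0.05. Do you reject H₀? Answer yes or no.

Row totals [22, 50, 44], col totals [69, 47], n=116
χ² = (15−13.09)²/13.09 + (7−8.91)²/8.91 + (30−29.74)²/29.74 + (20−20.26)²/20.26 + (24−26.17)²/26.17 + (20−17.83)²/17.83 = 1.1414
df = 2
p-value (upper-tail) = 0.56514
At α=0.05: p ≥ α → fail to reject H₀

reject H₀: no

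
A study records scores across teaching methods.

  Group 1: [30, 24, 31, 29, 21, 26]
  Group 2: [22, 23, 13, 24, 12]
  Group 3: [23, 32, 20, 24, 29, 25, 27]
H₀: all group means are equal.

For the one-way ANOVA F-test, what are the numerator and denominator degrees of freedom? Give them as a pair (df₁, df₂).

k = 3 groups, N = 18 total
df = (k−1, N−k) = (3−1, 18−3) = (2, 15)

degrees of freedom = [2, 15]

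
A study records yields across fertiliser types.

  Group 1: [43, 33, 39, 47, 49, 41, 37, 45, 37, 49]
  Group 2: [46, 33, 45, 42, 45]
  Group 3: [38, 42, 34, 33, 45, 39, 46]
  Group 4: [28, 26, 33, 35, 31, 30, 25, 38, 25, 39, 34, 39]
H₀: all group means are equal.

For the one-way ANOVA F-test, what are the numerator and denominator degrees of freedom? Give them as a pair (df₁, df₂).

degrees of freedom = [3, 30]

k = 4 groups, N = 34 total
df = (k−1, N−k) = (4−1, 34−4) = (3, 30)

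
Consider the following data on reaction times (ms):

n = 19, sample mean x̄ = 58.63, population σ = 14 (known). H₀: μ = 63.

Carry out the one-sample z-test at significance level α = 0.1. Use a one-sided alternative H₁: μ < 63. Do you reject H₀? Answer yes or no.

SE = σ/√n = 14/√19 = 3.2118
z = (x̄−μ₀)/SE = (58.63−63)/3.2118 = -1.3606
p-value (one-sided, H₁ less) = 0.08682
At α=0.1: p < α → reject H₀

reject H₀: yes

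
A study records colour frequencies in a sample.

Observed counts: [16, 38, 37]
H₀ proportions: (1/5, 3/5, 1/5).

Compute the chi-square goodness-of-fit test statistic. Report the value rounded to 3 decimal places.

n = 91; E_i = n·p_i = [18.20, 54.60, 18.20]
χ² = (16−18.20)²/18.20 + (38−54.60)²/54.60 + (37−18.20)²/18.20 = 24.7326
df = 2

test statistic = 24.733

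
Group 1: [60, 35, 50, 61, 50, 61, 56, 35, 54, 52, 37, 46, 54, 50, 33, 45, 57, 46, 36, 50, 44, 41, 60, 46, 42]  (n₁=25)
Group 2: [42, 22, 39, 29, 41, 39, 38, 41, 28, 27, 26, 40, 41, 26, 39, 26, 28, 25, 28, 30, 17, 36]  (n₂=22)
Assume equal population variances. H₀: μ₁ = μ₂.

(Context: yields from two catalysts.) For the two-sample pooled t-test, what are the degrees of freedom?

df = n₁ + n₂ − 2 = 25 + 22 − 2 = 45

degrees of freedom = 45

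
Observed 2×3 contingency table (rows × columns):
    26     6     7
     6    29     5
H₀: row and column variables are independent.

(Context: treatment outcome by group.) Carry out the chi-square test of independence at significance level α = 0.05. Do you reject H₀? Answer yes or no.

reject H₀: yes

Row totals [39, 40], col totals [32, 35, 12], n=79
χ² = (26−15.80)²/15.80 + (6−17.28)²/17.28 + (7−5.92)²/5.92 + (6−16.20)²/16.20 + (29−17.72)²/17.72 + (5−6.08)²/6.08 = 27.9394
df = 2
p-value (upper-tail) = 0.00000
At α=0.05: p < α → reject H₀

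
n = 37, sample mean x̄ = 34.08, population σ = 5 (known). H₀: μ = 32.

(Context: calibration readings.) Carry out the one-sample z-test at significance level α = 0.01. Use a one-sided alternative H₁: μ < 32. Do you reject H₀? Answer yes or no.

SE = σ/√n = 5/√37 = 0.8220
z = (x̄−μ₀)/SE = (34.08−32)/0.8220 = 2.5304
p-value (one-sided, H₁ less) = 0.99430
At α=0.01: p ≥ α → fail to reject H₀

reject H₀: no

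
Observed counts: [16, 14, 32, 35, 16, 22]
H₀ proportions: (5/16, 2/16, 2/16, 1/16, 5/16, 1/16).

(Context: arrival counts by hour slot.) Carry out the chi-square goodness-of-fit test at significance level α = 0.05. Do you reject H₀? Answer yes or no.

reject H₀: yes

n = 135; E_i = n·p_i = [42.19, 16.88, 16.88, 8.44, 42.19, 8.44]
χ² = (16−42.19)²/42.19 + (14−16.88)²/16.88 + (32−16.88)²/16.88 + (35−8.44)²/8.44 + (16−42.19)²/42.19 + (22−8.44)²/8.44 = 151.9807
df = 5
p-value (upper-tail) = 0.00000
At α=0.05: p < α → reject H₀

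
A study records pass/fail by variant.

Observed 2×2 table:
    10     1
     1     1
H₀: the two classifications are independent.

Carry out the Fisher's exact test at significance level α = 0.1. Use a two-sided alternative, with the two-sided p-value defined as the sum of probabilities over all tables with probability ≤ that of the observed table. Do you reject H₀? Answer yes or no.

Margins: r₁=11, r₂=2, c₁=11, c₂=2, n=13
p_obs = C(11,10)·C(2,1)/C(13,11); sum pmf over tables with pmf ≤ p_obs
p-value (two-sided) = 0.29487
At α=0.1: p ≥ α → fail to reject H₀

reject H₀: no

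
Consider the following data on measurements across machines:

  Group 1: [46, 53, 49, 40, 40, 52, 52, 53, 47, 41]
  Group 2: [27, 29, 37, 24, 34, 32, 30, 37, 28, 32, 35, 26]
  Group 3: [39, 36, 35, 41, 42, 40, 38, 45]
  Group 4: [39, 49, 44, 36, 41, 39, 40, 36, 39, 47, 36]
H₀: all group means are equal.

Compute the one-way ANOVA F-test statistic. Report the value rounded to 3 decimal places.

Group means [47.30, 30.92, 39.50, 40.55], grand mean 39.171
SSB = Σnᵢ(x̄ᵢ−x̄)² = 1500.061; SSW = ΣΣ(x−x̄ᵢ)² = 731.744
MSB = 1500.061/3 = 500.0203; MSW = 731.744/37 = 19.7769
F = MSB/MSW = 25.2831
df = (3, 37)

test statistic = 25.283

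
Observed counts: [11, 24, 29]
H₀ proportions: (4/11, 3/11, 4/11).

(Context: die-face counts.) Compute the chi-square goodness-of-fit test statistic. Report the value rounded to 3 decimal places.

n = 64; E_i = n·p_i = [23.27, 17.45, 23.27]
χ² = (11−23.27)²/23.27 + (24−17.45)²/17.45 + (29−23.27)²/23.27 = 10.3359
df = 2

test statistic = 10.336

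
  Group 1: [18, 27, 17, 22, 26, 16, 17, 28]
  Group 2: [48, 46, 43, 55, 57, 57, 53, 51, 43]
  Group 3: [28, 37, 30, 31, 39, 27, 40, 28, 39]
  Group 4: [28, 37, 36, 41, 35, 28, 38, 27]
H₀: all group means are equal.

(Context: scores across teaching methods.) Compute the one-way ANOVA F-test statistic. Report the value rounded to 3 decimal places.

Group means [21.38, 50.33, 33.22, 33.75], grand mean 35.088
SSB = Σnᵢ(x̄ᵢ−x̄)² = 3641.805; SSW = ΣΣ(x−x̄ᵢ)² = 860.931
MSB = 3641.805/3 = 1213.9349; MSW = 860.931/30 = 28.6977
F = MSB/MSW = 42.3008
df = (3, 30)

test statistic = 42.301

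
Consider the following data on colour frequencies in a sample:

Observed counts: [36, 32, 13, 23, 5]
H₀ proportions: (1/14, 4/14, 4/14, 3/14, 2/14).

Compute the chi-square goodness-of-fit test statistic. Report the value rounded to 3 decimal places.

n = 109; E_i = n·p_i = [7.79, 31.14, 31.14, 23.36, 15.57]
χ² = (36−7.79)²/7.79 + (32−31.14)²/31.14 + (13−31.14)²/31.14 + (23−23.36)²/23.36 + (5−15.57)²/15.57 = 120.0199
df = 4

test statistic = 120.020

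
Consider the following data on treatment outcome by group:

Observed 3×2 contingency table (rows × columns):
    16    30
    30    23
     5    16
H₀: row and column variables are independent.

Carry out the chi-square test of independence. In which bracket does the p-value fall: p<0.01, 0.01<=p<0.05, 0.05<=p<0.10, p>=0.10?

p-value bracket: 0.01<=p<0.05

Row totals [46, 53, 21], col totals [51, 69], n=120
χ² = (16−19.55)²/19.55 + (30−26.45)²/26.45 + (30−22.52)²/22.52 + (23−30.48)²/30.48 + (5−8.93)²/8.93 + (16−12.07)²/12.07 = 8.4371
df = 2
p-value (upper-tail) = 0.01472
→ bracket: 0.01<=p<0.05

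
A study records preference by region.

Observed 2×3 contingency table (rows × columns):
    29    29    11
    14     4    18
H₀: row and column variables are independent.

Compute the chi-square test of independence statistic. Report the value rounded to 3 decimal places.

Row totals [69, 36], col totals [43, 33, 29], n=105
χ² = (29−28.26)²/28.26 + (29−21.69)²/21.69 + (11−19.06)²/19.06 + (14−14.74)²/14.74 + (4−11.31)²/11.31 + (18−9.94)²/9.94 = 17.1879
df = 2

test statistic = 17.188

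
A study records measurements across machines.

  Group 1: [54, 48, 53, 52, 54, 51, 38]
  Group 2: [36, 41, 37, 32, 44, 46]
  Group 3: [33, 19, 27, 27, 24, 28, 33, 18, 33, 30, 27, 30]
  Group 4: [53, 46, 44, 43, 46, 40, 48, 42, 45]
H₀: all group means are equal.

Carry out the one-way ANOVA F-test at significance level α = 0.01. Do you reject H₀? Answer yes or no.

reject H₀: yes

Group means [50.00, 39.33, 27.42, 45.22], grand mean 38.882
SSB = Σnᵢ(x̄ᵢ−x̄)² = 2805.724; SSW = ΣΣ(x−x̄ᵢ)² = 725.806
MSB = 2805.724/3 = 935.2413; MSW = 725.806/30 = 24.1935
F = MSB/MSW = 38.6567
df = (3, 30)
p-value (upper-tail) = 0.00000
At α=0.01: p < α → reject H₀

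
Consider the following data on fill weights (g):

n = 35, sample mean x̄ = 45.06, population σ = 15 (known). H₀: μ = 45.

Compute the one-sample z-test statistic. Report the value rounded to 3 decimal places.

test statistic = 0.024

SE = σ/√n = 15/√35 = 2.5355
z = (x̄−μ₀)/SE = (45.06−45)/2.5355 = 0.0237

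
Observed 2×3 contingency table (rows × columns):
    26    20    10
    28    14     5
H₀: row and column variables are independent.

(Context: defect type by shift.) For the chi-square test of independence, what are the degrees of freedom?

degrees of freedom = 2

df = (r−1)(c−1) = (2−1)·(3−1) = 2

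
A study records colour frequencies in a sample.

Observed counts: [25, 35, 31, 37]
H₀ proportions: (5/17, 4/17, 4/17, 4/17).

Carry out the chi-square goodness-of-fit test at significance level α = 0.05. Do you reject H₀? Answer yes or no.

reject H₀: no

n = 128; E_i = n·p_i = [37.65, 30.12, 30.12, 30.12]
χ² = (25−37.65)²/37.65 + (35−30.12)²/30.12 + (31−30.12)²/30.12 + (37−30.12)²/30.12 = 6.6387
df = 3
p-value (upper-tail) = 0.08435
At α=0.05: p ≥ α → fail to reject H₀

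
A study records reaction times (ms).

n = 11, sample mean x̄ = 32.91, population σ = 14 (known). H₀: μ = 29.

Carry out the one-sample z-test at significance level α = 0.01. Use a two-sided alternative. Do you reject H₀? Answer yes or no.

SE = σ/√n = 14/√11 = 4.2212
z = (x̄−μ₀)/SE = (32.91−29)/4.2212 = 0.9263
p-value (two-sided) = 0.35430
At α=0.01: p ≥ α → fail to reject H₀

reject H₀: no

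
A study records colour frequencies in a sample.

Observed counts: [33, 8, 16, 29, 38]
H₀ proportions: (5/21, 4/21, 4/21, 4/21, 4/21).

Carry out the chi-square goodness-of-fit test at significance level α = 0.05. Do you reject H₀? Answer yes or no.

n = 124; E_i = n·p_i = [29.52, 23.62, 23.62, 23.62, 23.62]
χ² = (33−29.52)²/29.52 + (8−23.62)²/23.62 + (16−23.62)²/23.62 + (29−23.62)²/23.62 + (38−23.62)²/23.62 = 23.1778
df = 4
p-value (upper-tail) = 0.00012
At α=0.05: p < α → reject H₀

reject H₀: yes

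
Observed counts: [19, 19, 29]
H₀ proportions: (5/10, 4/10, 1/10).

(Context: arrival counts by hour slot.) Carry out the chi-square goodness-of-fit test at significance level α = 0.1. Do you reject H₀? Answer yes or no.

reject H₀: yes

n = 67; E_i = n·p_i = [33.50, 26.80, 6.70]
χ² = (19−33.50)²/33.50 + (19−26.80)²/26.80 + (29−6.70)²/6.70 = 82.7687
df = 2
p-value (upper-tail) = 0.00000
At α=0.1: p < α → reject H₀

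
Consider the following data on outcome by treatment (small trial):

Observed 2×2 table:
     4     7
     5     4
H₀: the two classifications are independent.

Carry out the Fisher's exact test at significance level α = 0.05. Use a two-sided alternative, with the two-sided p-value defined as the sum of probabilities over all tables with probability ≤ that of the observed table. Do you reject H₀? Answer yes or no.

Margins: r₁=11, r₂=9, c₁=9, c₂=11, n=20
p_obs = C(11,4)·C(9,5)/C(20,9); sum pmf over tables with pmf ≤ p_obs
p-value (two-sided) = 0.65342
At α=0.05: p ≥ α → fail to reject H₀

reject H₀: no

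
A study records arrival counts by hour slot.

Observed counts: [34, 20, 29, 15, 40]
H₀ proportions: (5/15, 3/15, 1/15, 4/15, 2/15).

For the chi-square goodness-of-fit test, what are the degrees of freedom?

df = k − 1 = 5 − 1 = 4

degrees of freedom = 4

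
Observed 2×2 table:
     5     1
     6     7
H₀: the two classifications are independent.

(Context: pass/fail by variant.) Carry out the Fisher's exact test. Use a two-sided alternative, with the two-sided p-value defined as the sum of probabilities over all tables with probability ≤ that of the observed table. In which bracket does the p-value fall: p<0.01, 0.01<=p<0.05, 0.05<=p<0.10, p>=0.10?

Margins: r₁=6, r₂=13, c₁=11, c₂=8, n=19
p_obs = C(6,5)·C(13,6)/C(19,11); sum pmf over tables with pmf ≤ p_obs
p-value (two-sided) = 0.17699
→ bracket: p>=0.10

p-value bracket: p>=0.10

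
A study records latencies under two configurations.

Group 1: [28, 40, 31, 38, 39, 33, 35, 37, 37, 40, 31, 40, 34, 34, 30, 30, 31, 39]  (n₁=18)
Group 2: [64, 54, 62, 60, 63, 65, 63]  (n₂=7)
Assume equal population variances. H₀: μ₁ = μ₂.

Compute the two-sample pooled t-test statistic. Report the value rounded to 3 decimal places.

test statistic = -15.210

x̄₁=34.833, s₁=4.033, n₁=18
x̄₂=61.571, s₂=3.690, n₂=7
s_p² = [17·4.033² + 6·3.690²]/23 = 15.5745
SE = √(s_p²·(1/18+1/7)) = 1.7579
t = (34.833−61.571)/1.7579 = -15.2103
df = 23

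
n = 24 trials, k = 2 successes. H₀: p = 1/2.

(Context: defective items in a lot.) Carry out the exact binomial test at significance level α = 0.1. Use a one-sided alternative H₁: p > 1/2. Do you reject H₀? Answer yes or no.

Exact binomial: n=24, k=2, p₀=1/2=0.5000
P(X≥2) from Σ C(n,i)·p₀^i·(1−p₀)^(n−i)
p-value (one-sided, H₁ greater) = 1.00000
At α=0.1: p ≥ α → fail to reject H₀

reject H₀: no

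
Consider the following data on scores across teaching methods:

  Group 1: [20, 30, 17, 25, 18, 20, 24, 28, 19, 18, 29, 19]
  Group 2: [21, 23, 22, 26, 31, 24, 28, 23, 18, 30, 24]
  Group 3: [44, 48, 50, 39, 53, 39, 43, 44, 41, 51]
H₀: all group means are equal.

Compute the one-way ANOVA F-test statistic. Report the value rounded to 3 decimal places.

Group means [22.25, 24.55, 45.20], grand mean 29.970
SSB = Σnᵢ(x̄ᵢ−x̄)² = 3358.392; SSW = ΣΣ(x−x̄ᵢ)² = 624.577
MSB = 3358.392/2 = 1679.1962; MSW = 624.577/30 = 20.8192
F = MSB/MSW = 80.6560
df = (2, 30)

test statistic = 80.656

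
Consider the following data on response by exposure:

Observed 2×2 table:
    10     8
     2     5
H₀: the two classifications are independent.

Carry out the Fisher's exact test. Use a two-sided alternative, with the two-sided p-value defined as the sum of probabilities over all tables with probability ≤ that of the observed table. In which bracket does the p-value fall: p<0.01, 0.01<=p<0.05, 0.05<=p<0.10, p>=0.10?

Margins: r₁=18, r₂=7, c₁=12, c₂=13, n=25
p_obs = C(18,10)·C(7,2)/C(25,12); sum pmf over tables with pmf ≤ p_obs
p-value (two-sided) = 0.37826
→ bracket: p>=0.10

p-value bracket: p>=0.10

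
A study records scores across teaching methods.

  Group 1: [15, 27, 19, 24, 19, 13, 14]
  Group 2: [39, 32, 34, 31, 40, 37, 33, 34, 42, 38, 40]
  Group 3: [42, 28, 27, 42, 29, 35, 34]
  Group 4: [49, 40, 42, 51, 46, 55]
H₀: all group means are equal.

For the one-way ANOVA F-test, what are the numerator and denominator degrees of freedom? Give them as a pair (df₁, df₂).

degrees of freedom = [3, 27]

k = 4 groups, N = 31 total
df = (k−1, N−k) = (4−1, 31−4) = (3, 27)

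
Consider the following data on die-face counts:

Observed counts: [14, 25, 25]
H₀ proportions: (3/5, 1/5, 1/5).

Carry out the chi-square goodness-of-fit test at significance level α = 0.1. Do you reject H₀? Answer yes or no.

reject H₀: yes

n = 64; E_i = n·p_i = [38.40, 12.80, 12.80]
χ² = (14−38.40)²/38.40 + (25−12.80)²/12.80 + (25−12.80)²/12.80 = 38.7604
df = 2
p-value (upper-tail) = 0.00000
At α=0.1: p < α → reject H₀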